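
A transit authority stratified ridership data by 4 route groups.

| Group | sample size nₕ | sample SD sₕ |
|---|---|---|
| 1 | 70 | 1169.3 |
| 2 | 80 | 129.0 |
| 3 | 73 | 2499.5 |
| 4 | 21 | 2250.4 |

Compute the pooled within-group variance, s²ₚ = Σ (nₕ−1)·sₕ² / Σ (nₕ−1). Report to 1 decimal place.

2694840.7

Degrees of freedom: 69 + 79 + 72 + 20 = 240.
Σ(nₕ−1)sₕ² = 69·1367262.49 + 79·16641 + 72·6247500.25 + 20·5064300.16 = 646761772.01.
s²ₚ = 646761772.01 / 240 = 2694840.717... → 2694840.7.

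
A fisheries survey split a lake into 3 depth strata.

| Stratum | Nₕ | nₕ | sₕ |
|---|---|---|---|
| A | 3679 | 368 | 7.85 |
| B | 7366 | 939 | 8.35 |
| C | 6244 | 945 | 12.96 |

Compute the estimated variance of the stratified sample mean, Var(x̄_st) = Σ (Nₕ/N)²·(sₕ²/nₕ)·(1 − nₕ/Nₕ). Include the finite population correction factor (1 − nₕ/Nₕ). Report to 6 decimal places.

N = 17289; Wₕ = Nₕ/N.
stratum A: (3679/17289)²·7.85²/368·(1 − 368/3679) = 0.006824027
stratum B: (7366/17289)²·8.35²/939·(1 − 939/7366) = 0.011760008
stratum C: (6244/17289)²·12.96²/945·(1 − 945/6244) = 0.019674117
Sum = 0.038258152 → 0.038258.

0.038258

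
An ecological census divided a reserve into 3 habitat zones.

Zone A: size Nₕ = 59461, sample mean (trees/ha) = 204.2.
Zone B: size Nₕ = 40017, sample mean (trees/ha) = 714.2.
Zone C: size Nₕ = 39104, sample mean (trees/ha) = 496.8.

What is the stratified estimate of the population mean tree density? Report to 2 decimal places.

N = 59461 + 40017 + 39104 = 138582.
The stratified mean weights each stratum mean by its population share Nₕ/N.
Σ Nₕx̄ₕ = 59461·204.2 + 40017·714.2 + 39104·496.8 = 12141936.2 + 28580141.4 + 19426867.2 = 60148944.8.
Divide by N: 60148944.8 / 138582 = 434.0314... → 434.03.

434.03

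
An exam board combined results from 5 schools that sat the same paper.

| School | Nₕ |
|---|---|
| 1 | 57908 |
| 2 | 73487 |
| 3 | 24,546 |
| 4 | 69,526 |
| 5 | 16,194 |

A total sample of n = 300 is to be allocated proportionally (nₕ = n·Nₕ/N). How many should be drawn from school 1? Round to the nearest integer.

72

Share of school 1 = 57908/241661 = 0.23962.
Allocate 300 × 0.23962 = 71.887... → 72.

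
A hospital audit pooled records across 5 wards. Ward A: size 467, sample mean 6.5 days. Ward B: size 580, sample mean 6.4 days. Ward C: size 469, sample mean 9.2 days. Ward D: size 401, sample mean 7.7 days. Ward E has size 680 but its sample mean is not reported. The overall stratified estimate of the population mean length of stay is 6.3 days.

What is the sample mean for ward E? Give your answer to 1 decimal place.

3.3

N = 467 + 580 + 469 + 401 + 680 = 2597.
Overall total = μ·N = 6.3·2597 = 16361.1.
Subtract the known strata: 467·6.5 + 580·6.4 + 469·9.2 + 401·7.7 = 14150.
Remaining total for ward E: 16361.1 − 14150 = 2211.1.
Divide by its size: 2211.1 / 680 = 3.252... → 3.3.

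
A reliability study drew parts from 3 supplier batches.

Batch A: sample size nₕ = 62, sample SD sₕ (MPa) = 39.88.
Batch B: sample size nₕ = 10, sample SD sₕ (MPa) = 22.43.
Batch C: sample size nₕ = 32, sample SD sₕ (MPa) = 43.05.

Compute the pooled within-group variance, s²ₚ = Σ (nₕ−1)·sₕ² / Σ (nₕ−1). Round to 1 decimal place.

Degrees of freedom: 61 + 9 + 31 = 101.
Σ(nₕ−1)sₕ² = 61·1590.4144 + 9·503.1049 + 31·1853.3025 = 158995.6.
s²ₚ = 158995.6 / 101 = 1574.214... → 1574.2.

1574.2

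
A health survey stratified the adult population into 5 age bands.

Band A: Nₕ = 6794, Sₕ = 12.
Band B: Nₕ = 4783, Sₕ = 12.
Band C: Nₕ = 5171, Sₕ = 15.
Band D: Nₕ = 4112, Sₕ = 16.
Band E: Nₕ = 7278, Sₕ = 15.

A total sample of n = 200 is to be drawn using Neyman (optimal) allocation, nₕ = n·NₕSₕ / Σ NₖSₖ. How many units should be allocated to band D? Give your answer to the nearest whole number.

A: NₕSₕ = 6794·12 = 81528
B: NₕSₕ = 4783·12 = 57396
C: NₕSₕ = 5171·15 = 77565
D: NₕSₕ = 4112·16 = 65792
E: NₕSₕ = 7278·15 = 109170
Σ NₕSₕ = 391451.
n_D = 200·65792/391451 = 33.614... → 34.

34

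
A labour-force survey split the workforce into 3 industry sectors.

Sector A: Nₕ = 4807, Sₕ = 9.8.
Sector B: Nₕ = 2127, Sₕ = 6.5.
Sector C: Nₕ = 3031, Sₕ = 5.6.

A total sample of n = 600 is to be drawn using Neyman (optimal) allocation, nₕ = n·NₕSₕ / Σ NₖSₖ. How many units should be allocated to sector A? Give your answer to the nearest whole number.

Σ NₕSₕ = 4807·9.8 + 2127·6.5 + 3031·5.6 = 77907.7.
Share for A: 47108.6/77907.7 = 0.60467.
n_A = 600 × 0.60467 = 362.803... → 363.

363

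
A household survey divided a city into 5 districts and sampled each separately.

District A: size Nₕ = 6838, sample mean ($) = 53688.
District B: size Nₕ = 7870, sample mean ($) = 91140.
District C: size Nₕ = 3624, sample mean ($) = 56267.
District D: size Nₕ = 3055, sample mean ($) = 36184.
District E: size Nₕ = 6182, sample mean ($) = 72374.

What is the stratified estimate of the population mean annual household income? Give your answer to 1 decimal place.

66968.7

N = 27569; weights Wₕ = Nₕ/N = (0.2480, 0.2855, 0.1315, 0.1108, 0.2242).
x̄_st = Σ Wₕ·x̄ₕ = 0.2480·53688 + 0.2855·91140 + 0.1315·56267 + 0.1108·36184 + 0.2242·72374 ≈ 66968.702...
→ 66968.7.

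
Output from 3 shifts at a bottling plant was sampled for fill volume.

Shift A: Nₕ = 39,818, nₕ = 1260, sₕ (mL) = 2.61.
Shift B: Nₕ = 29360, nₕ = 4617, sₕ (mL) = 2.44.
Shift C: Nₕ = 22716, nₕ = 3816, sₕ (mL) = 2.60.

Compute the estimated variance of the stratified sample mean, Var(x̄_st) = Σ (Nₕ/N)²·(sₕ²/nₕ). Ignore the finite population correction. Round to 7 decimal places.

N = 91894; Wₕ = Nₕ/N.
shift A: (39818/91894)²·2.61²/1260 = 0.0010150678
shift B: (29360/91894)²·2.44²/4617 = 0.0001316308
shift C: (22716/91894)²·2.60²/3816 = 0.0001082500
Sum = 0.0012549486 → 0.0012549.

0.0012549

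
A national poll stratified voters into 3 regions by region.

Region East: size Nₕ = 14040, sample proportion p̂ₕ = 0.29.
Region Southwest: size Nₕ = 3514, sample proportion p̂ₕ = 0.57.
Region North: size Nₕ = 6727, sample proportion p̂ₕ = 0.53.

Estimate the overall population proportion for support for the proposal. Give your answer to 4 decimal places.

Wₕ = Nₕ/N with N = 24281: 0.5782, 0.1447, 0.2770.
p̂_st = 0.5782·0.29 + 0.1447·0.57 + 0.2770·0.53 ≈ 0.397014... → 0.3970.

0.3970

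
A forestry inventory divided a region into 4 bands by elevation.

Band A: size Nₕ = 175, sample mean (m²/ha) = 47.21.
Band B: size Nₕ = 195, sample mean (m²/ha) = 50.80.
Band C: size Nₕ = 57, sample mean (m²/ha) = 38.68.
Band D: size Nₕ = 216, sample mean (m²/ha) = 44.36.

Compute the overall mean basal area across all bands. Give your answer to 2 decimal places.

46.59

x̄_st = (Σ Nₕx̄ₕ) / (Σ Nₕ) = (175·47.21 + 195·50.80 + 57·38.68 + 216·44.36) / 643
= 29954.27 / 643 = 46.5852... → 46.59.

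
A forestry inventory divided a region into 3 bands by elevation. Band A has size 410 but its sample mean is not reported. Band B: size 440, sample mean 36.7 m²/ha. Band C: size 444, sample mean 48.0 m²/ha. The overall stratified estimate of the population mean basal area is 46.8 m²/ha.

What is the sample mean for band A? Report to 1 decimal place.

Σ Nₕx̄ₕ = N·μ, so 410·x̄_A = 1294·46.8 − (440·36.7 + 444·48.0).
= 60559.2 − 37460 = 23099.2.
x̄_A = 23099.2 / 410 = 56.340... → 56.3.

56.3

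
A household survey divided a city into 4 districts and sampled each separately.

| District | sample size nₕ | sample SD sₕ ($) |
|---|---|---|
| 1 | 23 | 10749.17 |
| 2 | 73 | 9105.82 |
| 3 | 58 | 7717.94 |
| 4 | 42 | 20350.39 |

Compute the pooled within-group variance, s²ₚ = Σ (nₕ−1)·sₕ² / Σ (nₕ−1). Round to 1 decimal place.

Degrees of freedom: 22 + 72 + 57 + 41 = 192.
Σ(nₕ−1)sₕ² = 22·115544655.6889 + 72·82915957.8724 + 57·59566597.8436 + 41·414138373.1521 = 28886900768.2899.
s²ₚ = 28886900768.2899 / 192 = 150452608.168... → 150452608.2.

150452608.2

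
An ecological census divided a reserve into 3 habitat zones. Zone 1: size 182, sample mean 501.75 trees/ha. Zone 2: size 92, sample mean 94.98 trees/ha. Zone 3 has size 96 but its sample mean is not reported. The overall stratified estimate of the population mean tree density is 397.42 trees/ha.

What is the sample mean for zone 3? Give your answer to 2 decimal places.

N = 182 + 92 + 96 = 370.
Overall total = μ·N = 397.42·370 = 147045.4.
Subtract the known strata: 182·501.75 + 92·94.98 = 100056.66.
Remaining total for zone 3: 147045.4 − 100056.66 = 46988.74.
Divide by its size: 46988.74 / 96 = 489.4660... → 489.47.

489.47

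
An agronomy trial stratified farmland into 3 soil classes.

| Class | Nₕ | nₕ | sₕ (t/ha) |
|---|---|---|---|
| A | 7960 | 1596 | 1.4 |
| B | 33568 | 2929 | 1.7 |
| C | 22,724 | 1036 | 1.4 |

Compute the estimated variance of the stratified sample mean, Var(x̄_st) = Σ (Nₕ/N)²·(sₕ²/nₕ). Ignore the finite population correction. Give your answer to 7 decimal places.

0.0005248

N = 64252. Term for each stratum: Wₕ²sₕ²/nₕ.
Var(x̄_st) = 0.0000188485 + 0.0002693122 + 0.0002366424 = 0.0005248031 → 0.0005248.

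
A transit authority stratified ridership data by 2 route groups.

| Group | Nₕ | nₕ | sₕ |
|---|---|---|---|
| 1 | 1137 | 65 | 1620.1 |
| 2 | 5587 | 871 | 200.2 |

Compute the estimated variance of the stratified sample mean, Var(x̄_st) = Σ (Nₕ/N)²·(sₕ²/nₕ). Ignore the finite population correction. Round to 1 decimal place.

1186.4

N = 6724. Term for each stratum: Wₕ²sₕ²/nₕ.
Var(x̄_st) = 1154.6113 + 31.7696 = 1186.3809 → 1186.4.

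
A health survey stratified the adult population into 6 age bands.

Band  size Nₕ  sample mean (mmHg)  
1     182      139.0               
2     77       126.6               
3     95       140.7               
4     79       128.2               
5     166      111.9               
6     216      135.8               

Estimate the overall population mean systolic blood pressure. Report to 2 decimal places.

N = 182 + 77 + 95 + 79 + 166 + 216 = 815.
The stratified mean weights each stratum mean by its population share Nₕ/N.
Σ Nₕx̄ₕ = 182·139.0 + 77·126.6 + 95·140.7 + 79·128.2 + 166·111.9 + 216·135.8 = 25298 + 9748.2 + 13366.5 + 10127.8 + 18575.4 + 29332.8 = 106448.7.
Divide by N: 106448.7 / 815 = 130.6119... → 130.61.

130.61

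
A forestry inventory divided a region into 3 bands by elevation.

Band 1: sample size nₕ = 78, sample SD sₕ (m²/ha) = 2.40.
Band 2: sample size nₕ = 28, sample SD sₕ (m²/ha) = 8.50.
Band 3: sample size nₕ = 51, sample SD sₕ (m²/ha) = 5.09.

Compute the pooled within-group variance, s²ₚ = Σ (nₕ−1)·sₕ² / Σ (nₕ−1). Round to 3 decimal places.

23.959

Degrees of freedom: 77 + 27 + 50 = 154.
Σ(nₕ−1)sₕ² = 77·5.76 + 27·72.25 + 50·25.9081 = 3689.675.
s²ₚ = 3689.675 / 154 = 23.95893... → 23.959.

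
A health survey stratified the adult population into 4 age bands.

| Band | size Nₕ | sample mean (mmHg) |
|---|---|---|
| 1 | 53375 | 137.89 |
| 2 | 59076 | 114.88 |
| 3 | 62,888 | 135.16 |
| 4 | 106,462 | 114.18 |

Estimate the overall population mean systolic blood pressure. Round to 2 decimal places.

123.50

N = 281801; weights Wₕ = Nₕ/N = (0.1894, 0.2096, 0.2232, 0.3778).
x̄_st = Σ Wₕ·x̄ₕ = 0.1894·137.89 + 0.2096·114.88 + 0.2232·135.16 + 0.3778·114.18 ≈ 123.4996...
→ 123.50.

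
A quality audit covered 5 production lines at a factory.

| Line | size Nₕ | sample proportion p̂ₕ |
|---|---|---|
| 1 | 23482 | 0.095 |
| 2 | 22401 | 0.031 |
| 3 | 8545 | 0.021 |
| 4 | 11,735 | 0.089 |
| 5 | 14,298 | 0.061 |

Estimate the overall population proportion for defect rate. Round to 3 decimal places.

N = 23482 + 22401 + 8545 + 11735 + 14298 = 80461.
Overall proportion = Σ (Nₕ/N)·p̂ₕ.
Σ Nₕp̂ₕ = 2230.79 + 694.431 + 179.445 + 1044.415 + 872.178 = 5021.259.
5021.259 / 80461 = 0.06241... → 0.062.

0.062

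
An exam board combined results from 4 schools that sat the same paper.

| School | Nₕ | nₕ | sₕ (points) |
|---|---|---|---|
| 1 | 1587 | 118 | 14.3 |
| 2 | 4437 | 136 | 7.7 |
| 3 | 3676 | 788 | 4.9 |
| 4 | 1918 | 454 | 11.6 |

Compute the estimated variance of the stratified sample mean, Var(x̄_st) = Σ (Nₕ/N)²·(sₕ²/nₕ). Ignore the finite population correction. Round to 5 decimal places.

N = 11618. Term for each stratum: Wₕ²sₕ²/nₕ.
Var(x̄_st) = 0.03233562 + 0.06358558 + 0.00305038 + 0.00807783 = 0.10704941 → 0.10705.

0.10705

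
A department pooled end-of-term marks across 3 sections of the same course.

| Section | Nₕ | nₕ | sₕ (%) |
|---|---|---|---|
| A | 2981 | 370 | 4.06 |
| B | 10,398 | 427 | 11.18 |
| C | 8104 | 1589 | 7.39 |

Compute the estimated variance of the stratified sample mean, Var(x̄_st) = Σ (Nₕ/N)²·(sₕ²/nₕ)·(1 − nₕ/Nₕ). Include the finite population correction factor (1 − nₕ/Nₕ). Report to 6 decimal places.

0.070442

N = 21483. Term for each stratum: Wₕ²sₕ²/nₕ·(1−nₕ/Nₕ).
Var(x̄_st) = 0.000751328 + 0.065758880 + 0.003931778 = 0.070441985 → 0.070442.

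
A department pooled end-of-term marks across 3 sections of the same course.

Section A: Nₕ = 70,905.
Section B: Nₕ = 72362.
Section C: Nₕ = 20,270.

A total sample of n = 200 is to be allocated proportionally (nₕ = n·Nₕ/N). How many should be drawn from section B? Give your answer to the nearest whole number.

Share of section B = 72362/163537 = 0.44248.
Allocate 200 × 0.44248 = 88.496... → 88.

88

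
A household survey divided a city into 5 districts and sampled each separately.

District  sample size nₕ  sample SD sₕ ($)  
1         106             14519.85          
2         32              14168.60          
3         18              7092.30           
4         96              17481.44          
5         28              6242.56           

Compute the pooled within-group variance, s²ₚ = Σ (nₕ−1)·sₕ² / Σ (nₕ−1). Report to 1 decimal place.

215633896.6

Degrees of freedom: 105 + 31 + 17 + 95 + 27 = 275.
Σ(nₕ−1)sₕ² = 105·210826044.0225 + 31·200749225.96 + 17·50300719.29 + 95·305600744.4736 + 27·38969555.3536 = 59299321574.5917.
s²ₚ = 59299321574.5917 / 275 = 215633896.635... → 215633896.6.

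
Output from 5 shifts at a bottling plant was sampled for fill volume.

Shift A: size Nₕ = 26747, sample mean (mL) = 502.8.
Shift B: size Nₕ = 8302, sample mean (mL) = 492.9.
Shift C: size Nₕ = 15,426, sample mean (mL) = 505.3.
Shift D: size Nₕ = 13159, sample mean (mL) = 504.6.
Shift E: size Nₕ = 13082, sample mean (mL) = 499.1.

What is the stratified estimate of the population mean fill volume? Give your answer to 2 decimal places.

501.91

x̄_st = (Σ Nₕx̄ₕ) / (Σ Nₕ) = (26747·502.8 + 8302·492.9 + 15426·505.3 + 13159·504.6 + 13082·499.1) / 76716
= 38504462.8 / 76716 = 501.9092... → 501.91.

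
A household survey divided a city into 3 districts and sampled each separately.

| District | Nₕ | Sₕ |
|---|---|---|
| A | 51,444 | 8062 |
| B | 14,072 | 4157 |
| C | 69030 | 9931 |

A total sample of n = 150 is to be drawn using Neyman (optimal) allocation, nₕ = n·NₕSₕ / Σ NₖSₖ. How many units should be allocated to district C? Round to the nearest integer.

89

A: NₕSₕ = 51444·8062 = 414741528
B: NₕSₕ = 14072·4157 = 58497304
C: NₕSₕ = 69030·9931 = 685536930
Σ NₕSₕ = 1158775762.
n_C = 150·685536930/1158775762 = 88.741... → 89.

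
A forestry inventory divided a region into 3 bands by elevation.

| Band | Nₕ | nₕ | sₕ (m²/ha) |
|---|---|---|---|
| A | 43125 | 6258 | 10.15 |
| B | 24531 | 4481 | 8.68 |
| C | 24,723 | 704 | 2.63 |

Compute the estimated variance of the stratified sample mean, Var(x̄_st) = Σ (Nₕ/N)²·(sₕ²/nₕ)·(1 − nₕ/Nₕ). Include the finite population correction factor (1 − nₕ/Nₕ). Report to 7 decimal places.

0.0047197

N = 92379. Term for each stratum: Wₕ²sₕ²/nₕ·(1−nₕ/Nₕ).
Var(x̄_st) = 0.0030670222 + 0.0009690532 + 0.0006836730 = 0.0047197484 → 0.0047197.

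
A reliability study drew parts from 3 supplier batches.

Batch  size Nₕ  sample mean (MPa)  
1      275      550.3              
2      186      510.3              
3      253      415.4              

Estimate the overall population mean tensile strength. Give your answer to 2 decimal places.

N = 275 + 186 + 253 = 714.
Weight each subgroup mean by Nₕ/N and sum.
Σ Nₕx̄ₕ = 275·550.3 + 186·510.3 + 253·415.4 = 151332.5 + 94915.8 + 105096.2 = 351344.5.
Divide by N: 351344.5 / 714 = 492.0791... → 492.08.

492.08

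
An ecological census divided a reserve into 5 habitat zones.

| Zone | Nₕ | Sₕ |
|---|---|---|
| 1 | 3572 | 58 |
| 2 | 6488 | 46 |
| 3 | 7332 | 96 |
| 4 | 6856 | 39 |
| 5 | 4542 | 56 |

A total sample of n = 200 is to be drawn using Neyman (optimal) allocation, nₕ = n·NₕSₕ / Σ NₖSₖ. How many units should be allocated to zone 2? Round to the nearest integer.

1: NₕSₕ = 3572·58 = 207176
2: NₕSₕ = 6488·46 = 298448
3: NₕSₕ = 7332·96 = 703872
4: NₕSₕ = 6856·39 = 267384
5: NₕSₕ = 4542·56 = 254352
Σ NₕSₕ = 1731232.
n_2 = 200·298448/1731232 = 34.478... → 34.

34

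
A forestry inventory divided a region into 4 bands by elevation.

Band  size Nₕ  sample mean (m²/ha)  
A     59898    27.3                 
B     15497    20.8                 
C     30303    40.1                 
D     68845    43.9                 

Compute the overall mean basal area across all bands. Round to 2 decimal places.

x̄_st = (Σ Nₕx̄ₕ) / (Σ Nₕ) = (59898·27.3 + 15497·20.8 + 30303·40.1 + 68845·43.9) / 174543
= 6194998.8 / 174543 = 35.4927... → 35.49.

35.49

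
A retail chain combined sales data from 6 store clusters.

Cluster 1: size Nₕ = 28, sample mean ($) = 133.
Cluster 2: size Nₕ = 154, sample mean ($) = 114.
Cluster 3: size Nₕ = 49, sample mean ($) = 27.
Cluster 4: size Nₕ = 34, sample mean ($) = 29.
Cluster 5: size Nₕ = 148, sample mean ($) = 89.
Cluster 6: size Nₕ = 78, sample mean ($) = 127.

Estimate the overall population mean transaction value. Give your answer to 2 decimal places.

N = 491; weights Wₕ = Nₕ/N = (0.0570, 0.3136, 0.0998, 0.0692, 0.3014, 0.1589).
x̄_st = Σ Wₕ·x̄ₕ = 0.0570·133 + 0.3136·114 + 0.0998·27 + 0.0692·29 + 0.3014·89 + 0.1589·127 ≈ 95.0448...
→ 95.04.

95.04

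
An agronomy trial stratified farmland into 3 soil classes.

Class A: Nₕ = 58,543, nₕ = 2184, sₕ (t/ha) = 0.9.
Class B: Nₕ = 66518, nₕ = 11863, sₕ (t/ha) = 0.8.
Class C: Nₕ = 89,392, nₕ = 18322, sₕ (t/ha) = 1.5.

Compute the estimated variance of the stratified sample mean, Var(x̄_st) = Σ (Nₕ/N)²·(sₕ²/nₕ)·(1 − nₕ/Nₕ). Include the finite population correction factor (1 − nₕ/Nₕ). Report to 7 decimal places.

N = 214453; Wₕ = Nₕ/N.
class A: (58543/214453)²·0.9²/2184·(1 − 2184/58543) = 0.0000266076
class B: (66518/214453)²·0.8²/11863·(1 − 11863/66518) = 0.0000042647
class C: (89392/214453)²·1.5²/18322·(1 − 18322/89392) = 0.0000169641
Sum = 0.0000478364 → 0.0000478.

0.0000478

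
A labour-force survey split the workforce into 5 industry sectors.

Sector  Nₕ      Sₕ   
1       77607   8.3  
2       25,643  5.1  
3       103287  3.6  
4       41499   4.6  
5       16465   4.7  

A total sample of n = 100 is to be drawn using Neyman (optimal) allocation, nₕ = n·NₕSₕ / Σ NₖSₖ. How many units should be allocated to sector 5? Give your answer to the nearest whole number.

Σ NₕSₕ = 77607·8.3 + 25643·5.1 + 103287·3.6 + 41499·4.6 + 16465·4.7 = 1415031.5.
Share for 5: 77385.5/1415031.5 = 0.05469.
n_5 = 100 × 0.05469 = 5.469... → 5.

5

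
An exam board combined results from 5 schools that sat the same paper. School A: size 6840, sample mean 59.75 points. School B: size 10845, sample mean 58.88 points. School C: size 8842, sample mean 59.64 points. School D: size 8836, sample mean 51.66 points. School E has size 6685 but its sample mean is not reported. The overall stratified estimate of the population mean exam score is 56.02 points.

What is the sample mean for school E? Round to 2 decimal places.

N = 6840 + 10845 + 8842 + 8836 + 6685 = 42048.
Overall total = μ·N = 56.02·42048 = 2355528.96.
Subtract the known strata: 6840·59.75 + 10845·58.88 + 8842·59.64 + 8836·51.66 = 2031048.24.
Remaining total for school E: 2355528.96 − 2031048.24 = 324480.72.
Divide by its size: 324480.72 / 6685 = 48.5386... → 48.54.

48.54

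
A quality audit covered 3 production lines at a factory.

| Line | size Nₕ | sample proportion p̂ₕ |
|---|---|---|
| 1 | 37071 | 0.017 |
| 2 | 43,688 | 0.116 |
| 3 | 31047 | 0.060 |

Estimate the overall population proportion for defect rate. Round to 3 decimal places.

0.068

N = 37071 + 43688 + 31047 = 111806.
Overall proportion = Σ (Nₕ/N)·p̂ₕ.
Σ Nₕp̂ₕ = 630.207 + 5067.808 + 1862.82 = 7560.835.
7560.835 / 111806 = 0.06762... → 0.068.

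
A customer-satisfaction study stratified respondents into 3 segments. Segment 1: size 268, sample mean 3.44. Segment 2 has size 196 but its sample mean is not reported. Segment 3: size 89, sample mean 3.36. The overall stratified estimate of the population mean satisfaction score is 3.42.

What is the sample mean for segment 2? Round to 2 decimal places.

3.42

Σ Nₕx̄ₕ = N·μ, so 196·x̄_2 = 553·3.42 − (268·3.44 + 89·3.36).
= 1891.26 − 1220.96 = 670.3.
x̄_2 = 670.3 / 196 = 3.4199... → 3.42.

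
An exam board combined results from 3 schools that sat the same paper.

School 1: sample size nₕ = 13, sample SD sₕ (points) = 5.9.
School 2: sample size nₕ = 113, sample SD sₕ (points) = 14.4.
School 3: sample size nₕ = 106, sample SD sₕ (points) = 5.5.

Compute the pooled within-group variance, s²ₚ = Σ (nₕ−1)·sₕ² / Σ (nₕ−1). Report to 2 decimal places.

117.11

Degrees of freedom: 12 + 112 + 105 = 229.
Σ(nₕ−1)sₕ² = 12·34.81 + 112·207.36 + 105·30.25 = 26818.29.
s²ₚ = 26818.29 / 229 = 117.1104... → 117.11.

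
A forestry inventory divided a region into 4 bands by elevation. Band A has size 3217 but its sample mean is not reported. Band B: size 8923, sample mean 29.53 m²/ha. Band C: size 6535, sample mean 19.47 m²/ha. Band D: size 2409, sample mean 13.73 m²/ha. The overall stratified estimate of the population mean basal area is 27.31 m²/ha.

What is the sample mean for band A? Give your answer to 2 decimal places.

N = 3217 + 8923 + 6535 + 2409 = 21084.
Overall total = μ·N = 27.31·21084 = 575804.04.
Subtract the known strata: 8923·29.53 + 6535·19.47 + 2409·13.73 = 423808.21.
Remaining total for band A: 575804.04 − 423808.21 = 151995.83.
Divide by its size: 151995.83 / 3217 = 47.2477... → 47.25.

47.25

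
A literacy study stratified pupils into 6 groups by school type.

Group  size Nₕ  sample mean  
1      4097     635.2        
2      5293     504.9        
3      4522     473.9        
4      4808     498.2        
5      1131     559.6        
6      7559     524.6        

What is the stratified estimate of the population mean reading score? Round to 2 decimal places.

525.78

N = 4097 + 5293 + 4522 + 4808 + 1131 + 7559 = 27410.
The stratified mean weights each stratum mean by its population share Nₕ/N.
Σ Nₕx̄ₕ = 4097·635.2 + 5293·504.9 + 4522·473.9 + 4808·498.2 + 1131·559.6 + 7559·524.6 = 2602414.4 + 2672435.7 + 2142975.8 + 2395345.6 + 632907.6 + 3965451.4 = 14411530.5.
Divide by N: 14411530.5 / 27410 = 525.7764... → 525.78.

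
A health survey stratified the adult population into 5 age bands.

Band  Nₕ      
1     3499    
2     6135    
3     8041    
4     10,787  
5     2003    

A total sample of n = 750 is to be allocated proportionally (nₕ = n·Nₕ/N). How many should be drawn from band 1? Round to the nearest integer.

86

N = 3499 + 6135 + 8041 + 10787 + 2003 = 30465.
n_1 = 750·3499/30465 = 86.140... → 86.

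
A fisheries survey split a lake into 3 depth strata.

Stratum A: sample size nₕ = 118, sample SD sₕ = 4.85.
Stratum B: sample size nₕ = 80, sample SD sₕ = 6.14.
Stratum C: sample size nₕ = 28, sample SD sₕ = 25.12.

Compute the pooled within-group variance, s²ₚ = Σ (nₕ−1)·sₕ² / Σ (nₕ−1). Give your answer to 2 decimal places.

102.10

Degrees of freedom: 117 + 79 + 27 = 223.
Σ(nₕ−1)sₕ² = 117·23.5225 + 79·37.6996 + 27·631.0144 = 22767.7897.
s²ₚ = 22767.7897 / 223 = 102.0977... → 102.10.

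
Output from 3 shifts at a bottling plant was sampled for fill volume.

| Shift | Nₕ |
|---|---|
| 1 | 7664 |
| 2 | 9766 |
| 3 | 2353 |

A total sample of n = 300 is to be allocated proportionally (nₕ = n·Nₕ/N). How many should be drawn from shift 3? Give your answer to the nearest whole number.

Share of shift 3 = 2353/19783 = 0.11894.
Allocate 300 × 0.11894 = 35.682... → 36.

36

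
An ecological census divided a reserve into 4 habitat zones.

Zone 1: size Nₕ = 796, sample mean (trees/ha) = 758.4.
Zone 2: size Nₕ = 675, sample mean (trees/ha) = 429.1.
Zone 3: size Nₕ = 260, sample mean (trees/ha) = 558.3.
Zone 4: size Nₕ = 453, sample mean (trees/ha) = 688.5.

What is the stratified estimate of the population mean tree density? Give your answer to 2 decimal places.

618.30

N = 2184; weights Wₕ = Nₕ/N = (0.3645, 0.3091, 0.1190, 0.2074).
x̄_st = Σ Wₕ·x̄ₕ = 0.3645·758.4 + 0.3091·429.1 + 0.1190·558.3 + 0.2074·688.5 ≈ 618.3047...
→ 618.30.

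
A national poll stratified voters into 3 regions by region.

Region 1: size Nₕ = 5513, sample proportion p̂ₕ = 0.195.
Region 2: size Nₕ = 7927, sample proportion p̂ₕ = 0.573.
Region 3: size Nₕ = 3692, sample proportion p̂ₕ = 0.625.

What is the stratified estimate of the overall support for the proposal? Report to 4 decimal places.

N = 5513 + 7927 + 3692 = 17132.
Overall proportion = Σ (Nₕ/N)·p̂ₕ.
Σ Nₕp̂ₕ = 1075.035 + 4542.171 + 2307.5 = 7924.706.
7924.706 / 17132 = 0.462567... → 0.4626.

0.4626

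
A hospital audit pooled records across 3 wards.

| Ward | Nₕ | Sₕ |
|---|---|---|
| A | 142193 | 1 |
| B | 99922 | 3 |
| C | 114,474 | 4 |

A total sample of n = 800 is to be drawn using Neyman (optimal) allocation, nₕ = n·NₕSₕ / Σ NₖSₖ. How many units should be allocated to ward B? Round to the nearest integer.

A: NₕSₕ = 142193·1 = 142193
B: NₕSₕ = 99922·3 = 299766
C: NₕSₕ = 114474·4 = 457896
Σ NₕSₕ = 899855.
n_B = 800·299766/899855 = 266.502... → 267.

267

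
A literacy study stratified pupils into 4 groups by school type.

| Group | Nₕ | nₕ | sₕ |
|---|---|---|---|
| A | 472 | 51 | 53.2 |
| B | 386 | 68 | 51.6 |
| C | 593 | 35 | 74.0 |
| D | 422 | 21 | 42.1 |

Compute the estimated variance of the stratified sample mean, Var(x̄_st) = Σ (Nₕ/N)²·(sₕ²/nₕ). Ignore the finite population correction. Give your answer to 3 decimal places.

25.155

N = 1873. Term for each stratum: Wₕ²sₕ²/nₕ.
Var(x̄_st) = 3.524208 + 1.662990 + 15.683003 + 4.284442 = 25.154642 → 25.155.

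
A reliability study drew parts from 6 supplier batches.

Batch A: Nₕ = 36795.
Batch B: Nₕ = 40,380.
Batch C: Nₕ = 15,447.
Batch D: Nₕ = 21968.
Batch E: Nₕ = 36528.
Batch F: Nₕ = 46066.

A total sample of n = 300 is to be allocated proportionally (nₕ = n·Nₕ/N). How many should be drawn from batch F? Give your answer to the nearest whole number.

N = 36795 + 40380 + 15447 + 21968 + 36528 + 46066 = 197184.
n_F = 300·46066/197184 = 70.086... → 70.

70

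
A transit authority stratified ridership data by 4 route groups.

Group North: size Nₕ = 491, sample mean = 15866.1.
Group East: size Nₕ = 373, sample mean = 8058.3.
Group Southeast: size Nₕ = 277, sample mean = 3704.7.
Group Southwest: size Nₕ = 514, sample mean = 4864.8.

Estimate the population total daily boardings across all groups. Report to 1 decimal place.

14322710.1

Population total = Σ Nₕ·x̄ₕ (each stratum's size times its mean).
491·15866.1 + 373·8058.3 + 277·3704.7 + 514·4864.8 = 7790255.1 + 3005745.9 + 1026201.9 + 2500507.2 = 14322710.1.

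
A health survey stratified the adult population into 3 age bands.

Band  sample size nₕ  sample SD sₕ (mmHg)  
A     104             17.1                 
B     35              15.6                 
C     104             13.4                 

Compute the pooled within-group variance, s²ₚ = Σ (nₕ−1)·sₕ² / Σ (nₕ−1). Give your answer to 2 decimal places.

237.03

Degrees of freedom: 103 + 34 + 103 = 240.
Σ(nₕ−1)sₕ² = 103·292.41 + 34·243.36 + 103·179.56 = 56887.15.
s²ₚ = 56887.15 / 240 = 237.0298... → 237.03.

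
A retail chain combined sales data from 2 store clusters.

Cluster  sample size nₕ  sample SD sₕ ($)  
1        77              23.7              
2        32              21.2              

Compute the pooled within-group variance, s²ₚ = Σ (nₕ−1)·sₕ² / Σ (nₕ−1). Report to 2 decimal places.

529.17

Degrees of freedom: 76 + 31 = 107.
Σ(nₕ−1)sₕ² = 76·561.69 + 31·449.44 = 56621.08.
s²ₚ = 56621.08 / 107 = 529.1690... → 529.17.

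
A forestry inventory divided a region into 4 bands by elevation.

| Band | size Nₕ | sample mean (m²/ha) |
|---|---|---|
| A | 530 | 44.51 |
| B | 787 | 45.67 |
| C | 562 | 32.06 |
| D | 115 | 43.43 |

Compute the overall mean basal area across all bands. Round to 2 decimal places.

41.40

N = 1994; weights Wₕ = Nₕ/N = (0.2658, 0.3947, 0.2818, 0.0577).
x̄_st = Σ Wₕ·x̄ₕ = 0.2658·44.51 + 0.3947·45.67 + 0.2818·32.06 + 0.0577·43.43 ≈ 41.3966...
→ 41.40.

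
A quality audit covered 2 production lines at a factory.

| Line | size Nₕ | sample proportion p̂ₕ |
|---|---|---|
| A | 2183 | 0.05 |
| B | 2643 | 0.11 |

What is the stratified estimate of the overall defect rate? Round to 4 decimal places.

Wₕ = Nₕ/N with N = 4826: 0.4523, 0.5477.
p̂_st = 0.4523·0.05 + 0.5477·0.11 ≈ 0.082860... → 0.0829.

0.0829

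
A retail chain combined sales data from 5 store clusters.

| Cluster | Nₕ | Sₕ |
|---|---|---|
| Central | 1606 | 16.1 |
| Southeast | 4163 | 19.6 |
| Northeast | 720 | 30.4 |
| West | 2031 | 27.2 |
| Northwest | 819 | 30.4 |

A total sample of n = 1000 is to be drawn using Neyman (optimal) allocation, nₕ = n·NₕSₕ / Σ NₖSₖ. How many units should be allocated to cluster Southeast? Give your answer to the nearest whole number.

Σ NₕSₕ = 1606·16.1 + 4163·19.6 + 720·30.4 + 2031·27.2 + 819·30.4 = 209480.2.
Share for Southeast: 81594.8/209480.2 = 0.38951.
n_Southeast = 1000 × 0.38951 = 389.511... → 390.

390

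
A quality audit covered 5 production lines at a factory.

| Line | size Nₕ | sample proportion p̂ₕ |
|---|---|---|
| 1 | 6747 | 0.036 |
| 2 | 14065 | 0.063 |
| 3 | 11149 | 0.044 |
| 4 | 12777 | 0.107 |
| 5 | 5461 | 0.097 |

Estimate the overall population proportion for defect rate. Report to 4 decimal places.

N = 6747 + 14065 + 11149 + 12777 + 5461 = 50199.
Overall proportion = Σ (Nₕ/N)·p̂ₕ.
Σ Nₕp̂ₕ = 242.892 + 886.095 + 490.556 + 1367.139 + 529.717 = 3516.399.
3516.399 / 50199 = 0.070049... → 0.0700.

0.0700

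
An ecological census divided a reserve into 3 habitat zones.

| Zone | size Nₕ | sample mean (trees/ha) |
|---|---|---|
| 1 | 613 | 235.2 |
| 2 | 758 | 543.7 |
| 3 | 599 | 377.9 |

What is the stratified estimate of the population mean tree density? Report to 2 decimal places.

N = 1970; weights Wₕ = Nₕ/N = (0.3112, 0.3848, 0.3041).
x̄_st = Σ Wₕ·x̄ₕ = 0.3112·235.2 + 0.3848·543.7 + 0.3041·377.9 ≈ 397.2915...
→ 397.29.

397.29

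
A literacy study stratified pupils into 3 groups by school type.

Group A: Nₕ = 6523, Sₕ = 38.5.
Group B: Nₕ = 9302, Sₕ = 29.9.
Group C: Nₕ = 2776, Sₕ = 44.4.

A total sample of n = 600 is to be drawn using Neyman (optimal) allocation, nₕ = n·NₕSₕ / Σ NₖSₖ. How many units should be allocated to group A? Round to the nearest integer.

Σ NₕSₕ = 6523·38.5 + 9302·29.9 + 2776·44.4 = 652519.7.
Share for A: 251135.5/652519.7 = 0.38487.
n_A = 600 × 0.38487 = 230.922... → 231.

231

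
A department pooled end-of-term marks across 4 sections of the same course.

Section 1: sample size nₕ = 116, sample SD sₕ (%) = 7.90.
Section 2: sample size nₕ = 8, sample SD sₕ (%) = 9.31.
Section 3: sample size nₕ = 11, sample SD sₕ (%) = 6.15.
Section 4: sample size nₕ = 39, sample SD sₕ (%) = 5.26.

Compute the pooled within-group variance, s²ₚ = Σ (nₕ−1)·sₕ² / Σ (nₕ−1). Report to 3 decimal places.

1: (116−1)·7.90² = 115·62.41 = 7177.15
2: (8−1)·9.31² = 7·86.6761 = 606.7327
3: (11−1)·6.15² = 10·37.8225 = 378.225
4: (39−1)·5.26² = 38·27.6676 = 1051.3688
Numerator = 9213.4765; denominator = Σ(nₕ−1) = 170.
s²ₚ = 9213.4765/170 = 54.19692... → 54.197.

54.197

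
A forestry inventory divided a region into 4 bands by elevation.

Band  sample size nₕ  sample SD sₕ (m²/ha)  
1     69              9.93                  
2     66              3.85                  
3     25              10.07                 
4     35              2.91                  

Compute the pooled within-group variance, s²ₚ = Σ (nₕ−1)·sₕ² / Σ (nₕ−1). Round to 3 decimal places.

1: (69−1)·9.93² = 68·98.6049 = 6705.1332
2: (66−1)·3.85² = 65·14.8225 = 963.4625
3: (25−1)·10.07² = 24·101.4049 = 2433.7176
4: (35−1)·2.91² = 34·8.4681 = 287.9154
Numerator = 10390.2287; denominator = Σ(nₕ−1) = 191.
s²ₚ = 10390.2287/191 = 54.39910... → 54.399.

54.399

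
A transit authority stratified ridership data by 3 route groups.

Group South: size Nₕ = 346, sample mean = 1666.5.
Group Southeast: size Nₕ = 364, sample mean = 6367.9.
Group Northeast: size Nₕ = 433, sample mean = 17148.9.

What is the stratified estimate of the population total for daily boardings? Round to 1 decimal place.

South: 346·1666.5 = 576609
Southeast: 364·6367.9 = 2317915.6
Northeast: 433·17148.9 = 7425473.7
τ̂ = Σ Nₕx̄ₕ = 10319998.3.

10319998.3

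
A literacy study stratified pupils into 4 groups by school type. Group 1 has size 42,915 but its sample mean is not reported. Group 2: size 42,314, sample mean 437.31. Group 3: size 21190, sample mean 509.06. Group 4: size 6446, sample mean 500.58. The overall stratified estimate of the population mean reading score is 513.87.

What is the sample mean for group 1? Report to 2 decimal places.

593.73

Σ Nₕx̄ₕ = N·μ, so 42915·x̄_1 = 112865·513.87 − (42314·437.31 + 21190·509.06 + 6446·500.58).
= 57997937.55 − 32518055.42 = 25479882.13.
x̄_1 = 25479882.13 / 42915 = 593.7290... → 593.73.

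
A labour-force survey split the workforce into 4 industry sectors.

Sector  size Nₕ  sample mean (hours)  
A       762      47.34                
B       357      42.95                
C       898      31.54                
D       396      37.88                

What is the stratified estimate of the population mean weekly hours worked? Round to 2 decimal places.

39.26

N = 2413; weights Wₕ = Nₕ/N = (0.3158, 0.1479, 0.3722, 0.1641).
x̄_st = Σ Wₕ·x̄ₕ = 0.3158·47.34 + 0.1479·42.95 + 0.3722·31.54 + 0.1641·37.88 ≈ 39.2580...
→ 39.26.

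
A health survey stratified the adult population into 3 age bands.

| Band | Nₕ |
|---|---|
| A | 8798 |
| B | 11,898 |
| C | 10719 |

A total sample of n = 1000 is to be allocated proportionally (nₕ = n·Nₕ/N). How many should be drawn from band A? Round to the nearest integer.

Share of band A = 8798/31415 = 0.28006.
Allocate 1000 × 0.28006 = 280.057... → 280.

280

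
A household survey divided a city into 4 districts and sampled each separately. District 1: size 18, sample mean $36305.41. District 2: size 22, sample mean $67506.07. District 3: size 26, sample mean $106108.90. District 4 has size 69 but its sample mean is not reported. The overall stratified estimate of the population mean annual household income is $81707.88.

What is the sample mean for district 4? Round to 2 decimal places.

N = 18 + 22 + 26 + 69 = 135.
Overall total = μ·N = 81707.88·135 = 11030563.8.
Subtract the known strata: 18·36305.41 + 22·67506.07 + 26·106108.90 = 4897462.32.
Remaining total for district 4: 11030563.8 − 4897462.32 = 6133101.48.
Divide by its size: 6133101.48 / 69 = 88885.5287... → 88885.53.

88885.53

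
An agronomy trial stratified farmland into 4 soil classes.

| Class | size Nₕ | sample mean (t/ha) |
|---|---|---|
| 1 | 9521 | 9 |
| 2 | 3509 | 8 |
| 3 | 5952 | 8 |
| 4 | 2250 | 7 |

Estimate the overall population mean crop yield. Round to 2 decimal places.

8.34

N = 9521 + 3509 + 5952 + 2250 = 21232.
Weight each subgroup mean by Nₕ/N and sum.
Σ Nₕx̄ₕ = 9521·9 + 3509·8 + 5952·8 + 2250·7 = 85689 + 28072 + 47616 + 15750 = 177127.
Divide by N: 177127 / 21232 = 8.3425... → 8.34.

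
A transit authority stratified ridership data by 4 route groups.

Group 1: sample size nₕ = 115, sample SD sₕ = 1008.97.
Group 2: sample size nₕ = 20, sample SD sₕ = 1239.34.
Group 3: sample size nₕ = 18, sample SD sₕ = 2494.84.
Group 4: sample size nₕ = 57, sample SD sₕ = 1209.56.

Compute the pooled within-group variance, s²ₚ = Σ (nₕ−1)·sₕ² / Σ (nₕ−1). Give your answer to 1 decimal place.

1616405.2

Degrees of freedom: 114 + 19 + 17 + 56 = 206.
Σ(nₕ−1)sₕ² = 114·1018020.4609 + 19·1535963.6356 + 17·6224226.6256 + 56·1463035.3936 = 332979476.2958.
s²ₚ = 332979476.2958 / 206 = 1616405.225... → 1616405.2.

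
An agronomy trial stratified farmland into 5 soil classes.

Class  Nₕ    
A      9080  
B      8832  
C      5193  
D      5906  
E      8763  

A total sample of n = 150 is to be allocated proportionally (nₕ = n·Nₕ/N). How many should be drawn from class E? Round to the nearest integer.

N = 9080 + 8832 + 5193 + 5906 + 8763 = 37774.
n_E = 150·8763/37774 = 34.798... → 35.

35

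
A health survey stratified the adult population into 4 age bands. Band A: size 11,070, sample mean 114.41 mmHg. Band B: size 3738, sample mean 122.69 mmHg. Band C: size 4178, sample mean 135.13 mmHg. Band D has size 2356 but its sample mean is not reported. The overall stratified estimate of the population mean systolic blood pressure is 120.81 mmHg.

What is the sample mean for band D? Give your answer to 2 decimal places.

122.50

Σ Nₕx̄ₕ = N·μ, so 2356·x̄_D = 21342·120.81 − (11070·114.41 + 3738·122.69 + 4178·135.13).
= 2578327.02 − 2289707.06 = 288619.96.
x̄_D = 288619.96 / 2356 = 122.5042... → 122.50.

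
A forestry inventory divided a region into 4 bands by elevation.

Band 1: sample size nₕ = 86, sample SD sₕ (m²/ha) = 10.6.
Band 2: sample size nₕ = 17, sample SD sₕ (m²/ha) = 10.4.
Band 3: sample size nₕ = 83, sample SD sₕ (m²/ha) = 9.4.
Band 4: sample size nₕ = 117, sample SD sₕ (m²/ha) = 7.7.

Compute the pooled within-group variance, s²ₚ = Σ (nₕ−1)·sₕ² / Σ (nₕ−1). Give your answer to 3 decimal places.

84.964

Degrees of freedom: 85 + 16 + 82 + 116 = 299.
Σ(nₕ−1)sₕ² = 85·112.36 + 16·108.16 + 82·88.36 + 116·59.29 = 25404.32.
s²ₚ = 25404.32 / 299 = 84.96428... → 84.964.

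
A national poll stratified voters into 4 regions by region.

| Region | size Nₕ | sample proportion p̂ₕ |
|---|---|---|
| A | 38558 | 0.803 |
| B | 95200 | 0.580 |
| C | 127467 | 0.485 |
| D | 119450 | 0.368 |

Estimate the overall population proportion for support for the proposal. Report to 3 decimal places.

Wₕ = Nₕ/N with N = 380675: 0.1013, 0.2501, 0.3348, 0.3138.
p̂_st = 0.1013·0.803 + 0.2501·0.580 + 0.3348·0.485 + 0.3138·0.368 ≈ 0.50425... → 0.504.

0.504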